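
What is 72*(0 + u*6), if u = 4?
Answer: 1728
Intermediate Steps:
72*(0 + u*6) = 72*(0 + 4*6) = 72*(0 + 24) = 72*24 = 1728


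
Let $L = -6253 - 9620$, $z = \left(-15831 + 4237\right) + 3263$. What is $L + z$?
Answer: $-24204$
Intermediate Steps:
$z = -8331$ ($z = -11594 + 3263 = -8331$)
$L = -15873$
$L + z = -15873 - 8331 = -24204$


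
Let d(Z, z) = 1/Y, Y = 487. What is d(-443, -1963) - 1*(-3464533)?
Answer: 1687227572/487 ≈ 3.4645e+6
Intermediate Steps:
d(Z, z) = 1/487
d(-443, -1963) - 1*(-3464533) = 1/487 - 1*(-3464533) = 1/487 + 3464533 = 1687227572/487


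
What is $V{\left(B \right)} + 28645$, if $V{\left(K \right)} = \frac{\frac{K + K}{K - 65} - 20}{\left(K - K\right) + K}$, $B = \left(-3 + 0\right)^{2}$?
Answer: $\frac{7217971}{252} \approx 28643.0$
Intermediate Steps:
$B = 9$ ($B = \left(-3\right)^{2} = 9$)
$V{\left(K \right)} = \frac{-20 + \frac{2 K}{-65 + K}}{K}$ ($V{\left(K \right)} = \frac{\frac{2 K}{-65 + K} - 20}{0 + K} = \frac{\frac{2 K}{-65 + K} - 20}{K} = \frac{-20 + \frac{2 K}{-65 + K}}{K}$)
$V{\left(B \right)} + 28645 = \frac{2 \left(650 - 81\right)}{9 \left(-65 + 9\right)} + 28645 = 2 \cdot \frac{1}{9} \frac{1}{-56} \left(650 - 81\right) + 28645 = 2 \cdot \frac{1}{9} \left(- \frac{1}{56}\right) 569 + 28645 = - \frac{569}{252} + 28645 = \frac{7217971}{252}$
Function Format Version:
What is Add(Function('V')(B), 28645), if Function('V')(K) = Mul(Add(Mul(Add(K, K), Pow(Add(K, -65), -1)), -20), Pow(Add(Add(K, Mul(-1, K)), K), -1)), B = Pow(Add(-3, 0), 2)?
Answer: Rational(7217971, 252) ≈ 28643.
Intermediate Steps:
B = 9 (B = Pow(-3, 2) = 9)
Function('V')(K) = Mul(Pow(K, -1), Add(-20, Mul(2, K, Pow(Add(-65, K), -1)))) (Function('V')(K) = Mul(Add(Mul(Mul(2, K), Pow(Add(-65, K), -1)), -20), Pow(Add(0, K), -1)) = Mul(Add(Mul(2, K, Pow(Add(-65, K), -1)), -20), Pow(K, -1)) = Mul(Add(-20, Mul(2, K, Pow(Add(-65, K), -1))), Pow(K, -1)) = Mul(Pow(K, -1), Add(-20, Mul(2, K, Pow(Add(-65, K), -1)))))
Add(Function('V')(B), 28645) = Add(Mul(2, Pow(9, -1), Pow(Add(-65, 9), -1), Add(650, Mul(-9, 9))), 28645) = Add(Mul(2, Rational(1, 9), Pow(-56, -1), Add(650, -81)), 28645) = Add(Mul(2, Rational(1, 9), Rational(-1, 56), 569), 28645) = Add(Rational(-569, 252), 28645) = Rational(7217971, 252)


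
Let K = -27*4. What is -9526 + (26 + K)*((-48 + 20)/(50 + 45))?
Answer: -902674/95 ≈ -9501.8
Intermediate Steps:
K = -108
-9526 + (26 + K)*((-48 + 20)/(50 + 45)) = -9526 + (26 - 108)*((-48 + 20)/(50 + 45)) = -9526 - (-2296)/95 = -9526 - 82*(-28/95) = -9526 + 2296/95 = -902674/95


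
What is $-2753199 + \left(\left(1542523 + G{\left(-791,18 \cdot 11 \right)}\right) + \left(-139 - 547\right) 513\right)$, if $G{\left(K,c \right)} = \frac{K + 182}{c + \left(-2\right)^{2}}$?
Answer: $- \frac{315644597}{202} \approx -1.5626 \cdot 10^{6}$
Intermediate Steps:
$G{\left(K,c \right)} = \frac{182 + K}{4 + c}$ ($G{\left(K,c \right)} = \frac{182 + K}{c + 4} = \frac{182 + K}{4 + c}$)
$-2753199 + \left(\left(1542523 + G{\left(-791,18 \cdot 11 \right)}\right) + \left(-139 - 547\right) 513\right) = -2753199 + \left(\left(1542523 + \frac{182 - 791}{4 + 18 \cdot 11}\right) + \left(-139 - 547\right) 513\right) = -2753199 + \left(\left(1542523 + \frac{1}{4 + 198} \left(-609\right)\right) - 351918\right) = -2753199 + \left(\left(1542523 + \frac{1}{202} \left(-609\right)\right) - 351918\right) = -2753199 + \left(\left(1542523 - \frac{609}{202}\right) - 351918\right) = -2753199 + \left(\frac{311589037}{202} - 351918\right) = -2753199 + \frac{240501601}{202} = - \frac{315644597}{202}$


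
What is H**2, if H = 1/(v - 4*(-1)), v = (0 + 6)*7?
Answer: 1/2116 ≈ 0.00047259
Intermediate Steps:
v = 42 (v = 6*7 = 42)
H = 1/46 (H = 1/(42 - 4*(-1)) = 1/(42 + 4) = 1/46 ≈ 0.021739)
H**2 = (1/46)**2 = 1/2116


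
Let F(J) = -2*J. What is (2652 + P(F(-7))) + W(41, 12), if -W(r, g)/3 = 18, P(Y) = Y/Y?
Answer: 2599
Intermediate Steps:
P(Y) = 1
W(r, g) = -54 (W(r, g) = -3*18 = -54)
(2652 + P(F(-7))) + W(41, 12) = (2652 + 1) - 54 = 2653 - 54 = 2599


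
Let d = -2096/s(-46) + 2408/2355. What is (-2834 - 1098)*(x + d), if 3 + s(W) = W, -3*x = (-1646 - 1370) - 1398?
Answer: -687465304424/115395 ≈ -5.9575e+6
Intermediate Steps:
x = 4414/3 (x = -((-1646 - 1370) - 1398)/3 = -(-3016 - 1398)/3 = -⅓*(-4414) = 4414/3 ≈ 1471.3)
s(W) = -3 + W
d = 5054072/115395 (d = -2096/(-3 - 46) + 2408/2355 = -2096/(-49) + 2408*(1/2355) = -2096*(-1/49) + 2408/2355 = 2096/49 + 2408/2355 = 5054072/115395 ≈ 43.798)
(-2834 - 1098)*(x + d) = (-2834 - 1098)*(4414/3 + 5054072/115395) = -3932*174838582/115395 = -687465304424/115395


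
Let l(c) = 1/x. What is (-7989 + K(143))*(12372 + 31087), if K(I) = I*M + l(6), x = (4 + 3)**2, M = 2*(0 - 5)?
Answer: -20057632270/49 ≈ -4.0934e+8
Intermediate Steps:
M = -10 (M = 2*(-5) = -10)
x = 49 (x = 7**2 = 49)
l(c) = 1/49
K(I) = 1/49 - 10*I (K(I) = I*(-10) + 1/49 = -10*I + 1/49 = 1/49 - 10*I)
(-7989 + K(143))*(12372 + 31087) = (-7989 + (1/49 - 10*143))*(12372 + 31087) = (-7989 + (1/49 - 1430))*43459 = (-7989 - 70069/49)*43459 = -461530/49*43459 = -20057632270/49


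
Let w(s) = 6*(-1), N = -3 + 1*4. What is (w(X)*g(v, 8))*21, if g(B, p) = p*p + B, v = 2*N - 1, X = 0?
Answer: -8190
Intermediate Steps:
N = 1 (N = -3 + 4 = 1)
w(s) = -6
v = 1 (v = 2*1 - 1 = 2 - 1 = 1)
g(B, p) = B + p**2 (g(B, p) = p**2 + B = B + p**2)
(w(X)*g(v, 8))*21 = -6*(1 + 8**2)*21 = -6*(1 + 64)*21 = -6*65*21 = -390*21 = -8190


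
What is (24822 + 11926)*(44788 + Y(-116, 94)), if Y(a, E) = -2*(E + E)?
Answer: 1632052176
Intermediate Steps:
Y(a, E) = -4*E
(24822 + 11926)*(44788 + Y(-116, 94)) = (24822 + 11926)*(44788 - 4*94) = 36748*(44788 - 376) = 36748*44412 = 1632052176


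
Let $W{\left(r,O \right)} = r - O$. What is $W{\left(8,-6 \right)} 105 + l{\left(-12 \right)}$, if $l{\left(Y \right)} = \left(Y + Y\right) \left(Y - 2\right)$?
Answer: $1806$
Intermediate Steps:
$l{\left(Y \right)} = 2 Y \left(-2 + Y\right)$
$W{\left(8,-6 \right)} 105 + l{\left(-12 \right)} = \left(8 - -6\right) 105 + 2 \left(-12\right) \left(-2 - 12\right) = \left(8 + 6\right) 105 + 2 \left(-12\right) \left(-14\right) = 14 \cdot 105 + 336 = 1470 + 336 = 1806$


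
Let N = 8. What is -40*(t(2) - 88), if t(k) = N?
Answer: 3200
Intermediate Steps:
t(k) = 8
-40*(t(2) - 88) = -40*(8 - 88) = -40*(-80) = 3200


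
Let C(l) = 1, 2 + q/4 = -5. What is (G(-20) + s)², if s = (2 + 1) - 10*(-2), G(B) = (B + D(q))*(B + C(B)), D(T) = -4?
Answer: 229441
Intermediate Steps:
q = -28 (q = -8 + 4*(-5) = -8 - 20 = -28)
G(B) = (1 + B)*(-4 + B) (G(B) = (B - 4)*(B + 1) = (-4 + B)*(1 + B) = (1 + B)*(-4 + B))
s = 23 (s = 3 + 20 = 23)
(G(-20) + s)² = ((-4 + (-20)² - 3*(-20)) + 23)² = ((-4 + 400 + 60) + 23)² = (456 + 23)² = 479² = 229441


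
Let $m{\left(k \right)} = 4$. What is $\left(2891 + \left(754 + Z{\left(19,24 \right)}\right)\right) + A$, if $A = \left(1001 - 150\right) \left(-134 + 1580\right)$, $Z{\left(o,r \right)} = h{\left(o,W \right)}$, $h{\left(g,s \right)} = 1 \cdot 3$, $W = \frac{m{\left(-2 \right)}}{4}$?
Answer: $1234194$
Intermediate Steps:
$W = 1$ ($W = \frac{4}{4} = 4 \cdot \frac{1}{4} = 1$)
$h{\left(g,s \right)} = 3$
$Z{\left(o,r \right)} = 3$
$A = 1230546$ ($A = 851 \cdot 1446 = 1230546$)
$\left(2891 + \left(754 + Z{\left(19,24 \right)}\right)\right) + A = \left(2891 + \left(754 + 3\right)\right) + 1230546 = \left(2891 + 757\right) + 1230546 = 3648 + 1230546 = 1234194$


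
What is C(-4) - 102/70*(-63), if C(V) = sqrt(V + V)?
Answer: 459/5 + 2*I*sqrt(2) ≈ 91.8 + 2.8284*I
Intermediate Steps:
C(V) = sqrt(2)*sqrt(V) (C(V) = sqrt(2*V) = sqrt(2)*sqrt(V))
C(-4) - 102/70*(-63) = sqrt(2)*sqrt(-4) - 102/70*(-63) = sqrt(2)*(2*I) - 102*1/70*(-63) = 2*I*sqrt(2) - 51/35*(-63) = 2*I*sqrt(2) + 459/5 = 459/5 + 2*I*sqrt(2)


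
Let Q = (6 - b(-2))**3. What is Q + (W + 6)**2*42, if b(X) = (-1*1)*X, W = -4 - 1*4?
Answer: 232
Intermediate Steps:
W = -8 (W = -4 - 4 = -8)
b(X) = -X
Q = 64 (Q = (6 - (-1)*(-2))**3 = (6 - 1*2)**3 = (6 - 2)**3 = 4**3 = 64)
Q + (W + 6)**2*42 = 64 + (-8 + 6)**2*42 = 64 + (-2)**2*42 = 64 + 4*42 = 64 + 168 = 232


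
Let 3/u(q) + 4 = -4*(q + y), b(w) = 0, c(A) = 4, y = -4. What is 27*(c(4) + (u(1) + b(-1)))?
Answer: 945/8 ≈ 118.13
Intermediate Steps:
u(q) = 3/(12 - 4*q) (u(q) = 3/(-4 - 4*(q - 4)) = 3/(-4 - 4*(-4 + q)) = 3/(-4 + (16 - 4*q)) = 3/(12 - 4*q))
27*(c(4) + (u(1) + b(-1))) = 27*(4 + (-3/(-12 + 4*1) + 0)) = 27*(4 + (-3/(-12 + 4) + 0)) = 27*(4 + (-3/(-8) + 0)) = 27*(4 + (-3*(-1/8) + 0)) = 27*(4 + (3/8 + 0)) = 27*(4 + 3/8) = 27*(35/8) = 945/8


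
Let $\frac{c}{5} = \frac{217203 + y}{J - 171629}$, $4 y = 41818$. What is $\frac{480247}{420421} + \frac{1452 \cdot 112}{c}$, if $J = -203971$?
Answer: $- \frac{293479199219033}{5469256789} \approx -53660.0$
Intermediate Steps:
$y = \frac{20909}{2}$ ($y = \frac{1}{4} \cdot 41818 = \frac{20909}{2} \approx 10455.0$)
$c = - \frac{91063}{30048}$ ($c = 5 \frac{217203 + \frac{20909}{2}}{-203971 - 171629} = 5 \frac{455315}{2 \left(-375600\right)} = 5 \cdot \frac{455315}{2} \left(- \frac{1}{375600}\right) = 5 \left(- \frac{91063}{150240}\right) = - \frac{91063}{30048} \approx -3.0306$)
$\frac{480247}{420421} + \frac{1452 \cdot 112}{c} = \frac{480247}{420421} + \frac{1452 \cdot 112}{- \frac{91063}{30048}} = 480247 \cdot \frac{1}{420421} + 162624 \left(- \frac{30048}{91063}\right) = \frac{480247}{420421} - \frac{698075136}{13009} = - \frac{293479199219033}{5469256789}$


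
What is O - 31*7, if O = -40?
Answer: -257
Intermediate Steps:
O - 31*7 = -40 - 31*7 = -40 - 1*217 = -40 - 217 = -257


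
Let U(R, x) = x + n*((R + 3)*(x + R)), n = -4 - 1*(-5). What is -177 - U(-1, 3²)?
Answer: -202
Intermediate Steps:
n = 1 (n = -4 + 5 = 1)
U(R, x) = x + (3 + R)*(R + x) (U(R, x) = x + 1*((R + 3)*(x + R)) = x + 1*((3 + R)*(R + x)) = x + (3 + R)*(R + x))
-177 - U(-1, 3²) = -177 - ((-1)² + 3*(-1) + 4*3² - 1*3²) = -177 - (1 - 3 + 4*9 - 1*9) = -177 - (1 - 3 + 36 - 9) = -177 - 1*25 = -177 - 25 = -202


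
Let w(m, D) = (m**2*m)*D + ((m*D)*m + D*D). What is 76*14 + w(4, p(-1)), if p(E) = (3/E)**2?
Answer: 1865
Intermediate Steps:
p(E) = 9/E**2
w(m, D) = D**2 + D*m**2 + D*m**3 (w(m, D) = m**3*D + ((D*m)*m + D**2) = D*m**3 + (D*m**2 + D**2) = D*m**3 + (D**2 + D*m**2) = D**2 + D*m**2 + D*m**3)
76*14 + w(4, p(-1)) = 76*14 + (9/(-1)**2)*(9/(-1)**2 + 4**2 + 4**3) = 1064 + (9*1)*(9*1 + 16 + 64) = 1064 + 9*(9 + 16 + 64) = 1064 + 9*89 = 1064 + 801 = 1865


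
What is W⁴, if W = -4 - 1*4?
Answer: 4096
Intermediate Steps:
W = -8 (W = -4 - 4 = -8)
W⁴ = (-8)⁴ = 4096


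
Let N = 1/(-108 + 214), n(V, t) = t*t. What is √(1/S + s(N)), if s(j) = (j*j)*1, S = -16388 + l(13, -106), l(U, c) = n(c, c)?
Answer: 39*I*√322/68264 ≈ 0.010252*I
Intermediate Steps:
n(V, t) = t²
l(U, c) = c²
N = 1/106 ≈ 0.0094340
S = -5152 (S = -16388 + (-106)² = -16388 + 11236 = -5152)
s(j) = j² (s(j) = j²*1 = j²)
√(1/S + s(N)) = √(1/(-5152) + (1/106)²) = √(-1/5152 + 1/11236) = √(-1521/14471968) = 39*I*√322/68264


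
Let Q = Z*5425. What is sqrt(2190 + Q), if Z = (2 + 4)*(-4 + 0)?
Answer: I*sqrt(128010) ≈ 357.78*I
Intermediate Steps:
Z = -24 (Z = 6*(-4) = -24)
Q = -130200 (Q = -24*5425 = -130200)
sqrt(2190 + Q) = sqrt(2190 - 130200) = sqrt(-128010) = I*sqrt(128010)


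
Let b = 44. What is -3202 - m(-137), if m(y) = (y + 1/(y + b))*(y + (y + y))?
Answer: -1844916/31 ≈ -59513.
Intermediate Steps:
m(y) = 3*y*(y + 1/(44 + y)) (m(y) = (y + 1/(y + 44))*(y + (y + y)) = (y + 1/(44 + y))*(y + 2*y) = (y + 1/(44 + y))*(3*y) = 3*y*(y + 1/(44 + y)))
-3202 - m(-137) = -3202 - 3*(-137)*(1 + (-137)² + 44*(-137))/(44 - 137) = -3202 - 3*(-137)*(1 + 18769 - 6028)/(-93) = -3202 - 3*(-137)*(-1)*12742/93 = -3202 - 1*1745654/31 = -3202 - 1745654/31 = -1844916/31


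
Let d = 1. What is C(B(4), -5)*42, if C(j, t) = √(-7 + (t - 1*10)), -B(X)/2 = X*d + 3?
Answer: 42*I*√22 ≈ 197.0*I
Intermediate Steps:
B(X) = -6 - 2*X (B(X) = -2*(X*1 + 3) = -2*(X + 3) = -2*(3 + X) = -6 - 2*X)
C(j, t) = √(-17 + t) (C(j, t) = √(-7 + (t - 10)) = √(-7 + (-10 + t)) = √(-17 + t))
C(B(4), -5)*42 = √(-17 - 5)*42 = √(-22)*42 = (I*√22)*42 = 42*I*√22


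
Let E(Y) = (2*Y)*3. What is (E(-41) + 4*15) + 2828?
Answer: 2642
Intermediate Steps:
E(Y) = 6*Y
(E(-41) + 4*15) + 2828 = (6*(-41) + 4*15) + 2828 = (-246 + 60) + 2828 = -186 + 2828 = 2642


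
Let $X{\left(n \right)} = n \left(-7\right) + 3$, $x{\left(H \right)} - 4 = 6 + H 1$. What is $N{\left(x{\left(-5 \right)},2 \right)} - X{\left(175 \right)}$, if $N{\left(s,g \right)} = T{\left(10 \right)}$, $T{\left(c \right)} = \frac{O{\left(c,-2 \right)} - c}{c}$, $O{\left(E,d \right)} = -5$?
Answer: $\frac{2441}{2} \approx 1220.5$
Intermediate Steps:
$x{\left(H \right)} = 10 + H$ ($x{\left(H \right)} = 4 + \left(6 + H 1\right) = 4 + \left(6 + H\right) = 10 + H$)
$T{\left(c \right)} = \frac{-5 - c}{c}$
$N{\left(s,g \right)} = - \frac{3}{2}$ ($N{\left(s,g \right)} = \frac{-5 - 10}{10} = \frac{1}{10} \left(-15\right) = - \frac{3}{2}$)
$X{\left(n \right)} = 3 - 7 n$ ($X{\left(n \right)} = - 7 n + 3 = 3 - 7 n$)
$N{\left(x{\left(-5 \right)},2 \right)} - X{\left(175 \right)} = - \frac{3}{2} - \left(3 - 1225\right) = - \frac{3}{2} - -1222 = - \frac{3}{2} + 1222 = \frac{2441}{2}$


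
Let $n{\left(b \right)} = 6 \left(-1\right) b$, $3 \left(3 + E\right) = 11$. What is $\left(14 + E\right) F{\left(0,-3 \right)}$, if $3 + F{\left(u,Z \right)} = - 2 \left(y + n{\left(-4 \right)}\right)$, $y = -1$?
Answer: $- \frac{2156}{3} \approx -718.67$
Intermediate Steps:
$E = \frac{2}{3}$ ($E = -3 + \frac{1}{3} \cdot 11 = -3 + \frac{11}{3} = \frac{2}{3} \approx 0.66667$)
$n{\left(b \right)} = - 6 b$
$F{\left(u,Z \right)} = -49$ ($F{\left(u,Z \right)} = -3 - 2 \left(-1 - -24\right) = -3 - 2 \left(-1 + 24\right) = -3 - 46 = -49$)
$\left(14 + E\right) F{\left(0,-3 \right)} = \left(14 + \frac{2}{3}\right) \left(-49\right) = \frac{44}{3} \left(-49\right) = - \frac{2156}{3}$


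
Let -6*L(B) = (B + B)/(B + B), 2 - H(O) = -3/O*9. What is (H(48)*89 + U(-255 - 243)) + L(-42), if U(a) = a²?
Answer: 11915131/48 ≈ 2.4823e+5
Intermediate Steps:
H(O) = 2 + 27/O (H(O) = 2 - (-3/O)*9 = 2 - (-27)/O = 2 + 27/O)
L(B) = -⅙ (L(B) = -(B + B)/(6*(B + B)) = -2*B/(6*(2*B)) = -2*B*1/(2*B)/6 = -⅙*1 = -⅙)
(H(48)*89 + U(-255 - 243)) + L(-42) = ((2 + 27/48)*89 + (-255 - 243)²) - ⅙ = ((2 + 27*(1/48))*89 + (-498)²) - ⅙ = ((2 + 9/16)*89 + 248004) - ⅙ = ((41/16)*89 + 248004) - ⅙ = (3649/16 + 248004) - ⅙ = 3971713/16 - ⅙ = 11915131/48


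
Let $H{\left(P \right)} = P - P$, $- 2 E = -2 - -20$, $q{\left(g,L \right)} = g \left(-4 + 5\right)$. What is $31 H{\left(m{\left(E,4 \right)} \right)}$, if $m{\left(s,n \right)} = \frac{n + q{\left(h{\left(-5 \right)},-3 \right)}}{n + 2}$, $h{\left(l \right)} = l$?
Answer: $0$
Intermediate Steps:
$q{\left(g,L \right)} = g$ ($q{\left(g,L \right)} = g 1 = g$)
$E = -9$ ($E = - \frac{-2 - -20}{2} = - \frac{-2 + 20}{2} = \left(- \frac{1}{2}\right) 18 = -9$)
$m{\left(s,n \right)} = \frac{-5 + n}{2 + n}$ ($m{\left(s,n \right)} = \frac{n - 5}{n + 2} = \frac{-5 + n}{2 + n}$)
$H{\left(P \right)} = 0$
$31 H{\left(m{\left(E,4 \right)} \right)} = 31 \cdot 0 = 0$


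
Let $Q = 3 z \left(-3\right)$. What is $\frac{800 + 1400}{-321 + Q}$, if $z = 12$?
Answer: $- \frac{200}{39} \approx -5.1282$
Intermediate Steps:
$Q = -108$ ($Q = 3 \cdot 12 \left(-3\right) = 36 \left(-3\right) = -108$)
$\frac{800 + 1400}{-321 + Q} = \frac{800 + 1400}{-321 - 108} = \frac{2200}{-429} = 2200 \left(- \frac{1}{429}\right) = - \frac{200}{39}$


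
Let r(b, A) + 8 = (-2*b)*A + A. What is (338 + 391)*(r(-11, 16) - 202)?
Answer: 115182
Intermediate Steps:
r(b, A) = -8 + A - 2*A*b (r(b, A) = -8 + ((-2*b)*A + A) = -8 + (-2*A*b + A) = -8 + (A - 2*A*b) = -8 + A - 2*A*b)
(338 + 391)*(r(-11, 16) - 202) = (338 + 391)*((-8 + 16 - 2*16*(-11)) - 202) = 729*((-8 + 16 + 352) - 202) = 729*(360 - 202) = 729*158 = 115182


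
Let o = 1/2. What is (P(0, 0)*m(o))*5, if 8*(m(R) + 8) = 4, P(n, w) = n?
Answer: 0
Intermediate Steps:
o = ½ ≈ 0.50000
m(R) = -15/2 (m(R) = -8 + (⅛)*4 = -8 + ½ = -15/2)
(P(0, 0)*m(o))*5 = (0*(-15/2))*5 = 0*5 = 0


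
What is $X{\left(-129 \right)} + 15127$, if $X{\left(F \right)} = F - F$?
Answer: $15127$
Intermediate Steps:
$X{\left(F \right)} = 0$
$X{\left(-129 \right)} + 15127 = 0 + 15127 = 15127$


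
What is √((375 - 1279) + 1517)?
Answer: √613 ≈ 24.759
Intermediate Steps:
√((375 - 1279) + 1517) = √(-904 + 1517) = √613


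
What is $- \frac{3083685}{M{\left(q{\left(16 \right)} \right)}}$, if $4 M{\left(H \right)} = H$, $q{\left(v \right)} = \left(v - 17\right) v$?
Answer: $\frac{3083685}{4} \approx 7.7092 \cdot 10^{5}$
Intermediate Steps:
$q{\left(v \right)} = v \left(-17 + v\right)$ ($q{\left(v \right)} = \left(v - 17\right) v = \left(-17 + v\right) v = v \left(-17 + v\right)$)
$M{\left(H \right)} = \frac{H}{4}$
$- \frac{3083685}{M{\left(q{\left(16 \right)} \right)}} = - \frac{3083685}{\frac{1}{4} \cdot 16 \left(-17 + 16\right)} = - \frac{3083685}{\frac{1}{4} \cdot 16 \left(-1\right)} = - \frac{3083685}{\frac{1}{4} \left(-16\right)} = - \frac{3083685}{-4} = \left(-3083685\right) \left(- \frac{1}{4}\right) = \frac{3083685}{4}$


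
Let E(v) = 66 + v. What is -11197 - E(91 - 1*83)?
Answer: -11271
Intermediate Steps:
-11197 - E(91 - 1*83) = -11197 - (66 + (91 - 1*83)) = -11197 - (66 + (91 - 83)) = -11197 - (66 + 8) = -11197 - 1*74 = -11197 - 74 = -11271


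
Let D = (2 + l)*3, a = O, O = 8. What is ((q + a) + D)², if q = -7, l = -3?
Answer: 4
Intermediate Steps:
a = 8
D = -3 (D = (2 - 3)*3 = -1*3 = -3)
((q + a) + D)² = ((-7 + 8) - 3)² = (1 - 3)² = (-2)² = 4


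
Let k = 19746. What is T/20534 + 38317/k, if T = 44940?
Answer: 837093259/202732182 ≈ 4.1291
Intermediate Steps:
T/20534 + 38317/k = 44940/20534 + 38317/19746 = 44940*(1/20534) + 38317*(1/19746) = 22470/10267 + 38317/19746 = 837093259/202732182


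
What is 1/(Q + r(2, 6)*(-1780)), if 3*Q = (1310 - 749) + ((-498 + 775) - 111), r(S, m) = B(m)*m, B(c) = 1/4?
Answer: -3/7283 ≈ -0.00041192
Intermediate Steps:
B(c) = ¼
r(S, m) = m/4
Q = 727/3 (Q = ((1310 - 749) + ((-498 + 775) - 111))/3 = (561 + (277 - 111))/3 = (561 + 166)/3 = (⅓)*727 = 727/3 ≈ 242.33)
1/(Q + r(2, 6)*(-1780)) = 1/(727/3 + ((¼)*6)*(-1780)) = 1/(727/3 + (3/2)*(-1780)) = 1/(727/3 - 2670) = 1/(-7283/3) = -3/7283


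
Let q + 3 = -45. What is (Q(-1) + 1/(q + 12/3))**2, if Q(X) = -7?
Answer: 95481/1936 ≈ 49.319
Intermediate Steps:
q = -48 (q = -3 - 45 = -48)
(Q(-1) + 1/(q + 12/3))**2 = (-7 + 1/(-48 + 12/3))**2 = (-7 + 1/(-48 + 12*(1/3)))**2 = (-7 + 1/(-48 + 4))**2 = (-7 + 1/(-44))**2 = (-7 - 1/44)**2 = (-309/44)**2 = 95481/1936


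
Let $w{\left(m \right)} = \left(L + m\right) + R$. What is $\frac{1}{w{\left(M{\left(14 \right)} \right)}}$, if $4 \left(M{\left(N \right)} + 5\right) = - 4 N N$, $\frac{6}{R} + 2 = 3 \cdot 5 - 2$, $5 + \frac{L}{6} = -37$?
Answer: $- \frac{11}{4977} \approx -0.0022102$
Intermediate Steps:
$L = -252$ ($L = -30 + 6 \left(-37\right) = -30 - 222 = -252$)
$R = \frac{6}{11}$ ($R = \frac{6}{-2 + \left(3 \cdot 5 - 2\right)} = \frac{6}{-2 + \left(15 - 2\right)} = \frac{6}{-2 + 13} = \frac{6}{11} \approx 0.54545$)
$M{\left(N \right)} = -5 - N^{2}$ ($M{\left(N \right)} = -5 + \frac{- 4 N N}{4} = -5 + \frac{\left(-4\right) N^{2}}{4} = -5 - N^{2}$)
$w{\left(m \right)} = - \frac{2766}{11} + m$ ($w{\left(m \right)} = \left(-252 + m\right) + \frac{6}{11} = - \frac{2766}{11} + m$)
$\frac{1}{w{\left(M{\left(14 \right)} \right)}} = \frac{1}{- \frac{2766}{11} - 201} = \frac{1}{- \frac{4977}{11}} = - \frac{11}{4977}$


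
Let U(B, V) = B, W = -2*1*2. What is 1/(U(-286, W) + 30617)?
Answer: 1/30331 ≈ 3.2970e-5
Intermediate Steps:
W = -4 (W = -2*2 = -4)
1/(U(-286, W) + 30617) = 1/(-286 + 30617) = 1/30331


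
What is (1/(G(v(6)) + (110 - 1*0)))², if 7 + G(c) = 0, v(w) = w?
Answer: 1/10609 ≈ 9.4260e-5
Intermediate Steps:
G(c) = -7 (G(c) = -7 + 0 = -7)
(1/(G(v(6)) + (110 - 1*0)))² = (1/(-7 + (110 - 1*0)))² = (1/(-7 + (110 + 0)))² = (1/(-7 + 110))² = (1/103)² = 1/10609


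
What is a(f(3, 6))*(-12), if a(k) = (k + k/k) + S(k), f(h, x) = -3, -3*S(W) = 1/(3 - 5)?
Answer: 22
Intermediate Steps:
S(W) = 1/6 (S(W) = -1/(3*(3 - 5)) = -1/3/(-2) = -1/3*(-1/2) = 1/6)
a(k) = 7/6 + k (a(k) = (k + k/k) + 1/6 = (k + 1) + 1/6 = (1 + k) + 1/6 = 7/6 + k)
a(f(3, 6))*(-12) = (7/6 - 3)*(-12) = -11/6*(-12) = 22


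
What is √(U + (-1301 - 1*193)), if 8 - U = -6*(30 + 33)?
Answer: 2*I*√277 ≈ 33.287*I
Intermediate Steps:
U = 386 (U = 8 - (-6)*(30 + 33) = 8 - (-6)*63 = 8 - 1*(-378) = 8 + 378 = 386)
√(U + (-1301 - 1*193)) = √(386 + (-1301 - 1*193)) = √(386 + (-1301 - 193)) = √(386 - 1494) = √(-1108) = 2*I*√277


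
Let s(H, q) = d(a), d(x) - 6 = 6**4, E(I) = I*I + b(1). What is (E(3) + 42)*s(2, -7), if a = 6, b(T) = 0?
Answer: 66402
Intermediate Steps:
E(I) = I**2 (E(I) = I*I + 0 = I**2 + 0 = I**2)
d(x) = 1302 (d(x) = 6 + 6**4 = 6 + 1296 = 1302)
s(H, q) = 1302
(E(3) + 42)*s(2, -7) = (3**2 + 42)*1302 = (9 + 42)*1302 = 51*1302 = 66402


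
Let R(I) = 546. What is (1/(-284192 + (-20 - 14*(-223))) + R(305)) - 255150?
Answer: -71566638361/281090 ≈ -2.5460e+5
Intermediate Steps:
(1/(-284192 + (-20 - 14*(-223))) + R(305)) - 255150 = (1/(-284192 + (-20 - 14*(-223))) + 546) - 255150 = (1/(-284192 + (-20 + 3122)) + 546) - 255150 = (1/(-284192 + 3102) + 546) - 255150 = (1/(-281090) + 546) - 255150 = (-1/281090 + 546) - 255150 = 153475139/281090 - 255150 = -71566638361/281090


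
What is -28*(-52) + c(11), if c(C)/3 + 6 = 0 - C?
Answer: 1405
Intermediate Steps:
c(C) = -18 - 3*C (c(C) = -18 + 3*(0 - C) = -18 + 3*(-C) = -18 - 3*C)
-28*(-52) + c(11) = -28*(-52) + (-18 - 3*11) = 1456 + (-18 - 33) = 1456 - 51 = 1405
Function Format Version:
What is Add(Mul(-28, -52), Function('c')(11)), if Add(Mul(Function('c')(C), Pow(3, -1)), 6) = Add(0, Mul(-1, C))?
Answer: 1405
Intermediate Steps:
Function('c')(C) = Add(-18, Mul(-3, C)) (Function('c')(C) = Add(-18, Mul(3, Add(0, Mul(-1, C)))) = Add(-18, Mul(3, Mul(-1, C))) = Add(-18, Mul(-3, C)))
Add(Mul(-28, -52), Function('c')(11)) = Add(Mul(-28, -52), Add(-18, Mul(-3, 11))) = Add(1456, Add(-18, -33)) = Add(1456, -51) = 1405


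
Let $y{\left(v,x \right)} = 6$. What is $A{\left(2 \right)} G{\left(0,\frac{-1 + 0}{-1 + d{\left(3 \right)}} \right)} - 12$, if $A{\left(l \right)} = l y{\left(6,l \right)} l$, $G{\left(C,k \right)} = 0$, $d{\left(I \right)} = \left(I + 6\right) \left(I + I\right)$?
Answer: $-12$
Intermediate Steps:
$d{\left(I \right)} = 2 I \left(6 + I\right)$ ($d{\left(I \right)} = \left(6 + I\right) 2 I = 2 I \left(6 + I\right)$)
$A{\left(l \right)} = 6 l^{2}$ ($A{\left(l \right)} = l 6 l = 6 l l = 6 l^{2}$)
$A{\left(2 \right)} G{\left(0,\frac{-1 + 0}{-1 + d{\left(3 \right)}} \right)} - 12 = 6 \cdot 2^{2} \cdot 0 - 12 = 6 \cdot 4 \cdot 0 - 12 = 24 \cdot 0 - 12 = 0 - 12 = -12$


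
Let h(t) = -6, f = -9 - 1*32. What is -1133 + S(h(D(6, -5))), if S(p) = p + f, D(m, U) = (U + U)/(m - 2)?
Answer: -1180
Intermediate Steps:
f = -41 (f = -9 - 32 = -41)
D(m, U) = 2*U/(-2 + m) (D(m, U) = (2*U)/(-2 + m) = 2*U/(-2 + m))
S(p) = -41 + p (S(p) = p - 41 = -41 + p)
-1133 + S(h(D(6, -5))) = -1133 + (-41 - 6) = -1133 - 47 = -1180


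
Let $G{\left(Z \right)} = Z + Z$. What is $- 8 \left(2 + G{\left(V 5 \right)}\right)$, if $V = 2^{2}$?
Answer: $-336$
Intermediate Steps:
$V = 4$
$G{\left(Z \right)} = 2 Z$
$- 8 \left(2 + G{\left(V 5 \right)}\right) = - 8 \left(2 + 2 \cdot 4 \cdot 5\right) = - 8 \left(2 + 2 \cdot 20\right) = - 8 \left(2 + 40\right) = \left(-8\right) 42 = -336$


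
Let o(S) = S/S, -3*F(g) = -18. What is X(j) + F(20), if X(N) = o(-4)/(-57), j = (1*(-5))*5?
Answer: 341/57 ≈ 5.9825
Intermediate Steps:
F(g) = 6 (F(g) = -1/3*(-18) = 6)
j = -25 (j = -5*5 = -25)
o(S) = 1
X(N) = -1/57 (X(N) = 1/(-57) = 1*(-1/57) = -1/57)
X(j) + F(20) = -1/57 + 6 = 341/57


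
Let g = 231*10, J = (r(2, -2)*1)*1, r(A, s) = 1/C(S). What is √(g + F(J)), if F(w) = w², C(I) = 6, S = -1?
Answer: √83161/6 ≈ 48.063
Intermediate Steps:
r(A, s) = ⅙ (r(A, s) = 1/6 = ⅙)
J = ⅙ (J = ((⅙)*1)*1 = (⅙)*1 = ⅙ ≈ 0.16667)
g = 2310
√(g + F(J)) = √(2310 + (⅙)²) = √(2310 + 1/36) = √(83161/36) = √83161/6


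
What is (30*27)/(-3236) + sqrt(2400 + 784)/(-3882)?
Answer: -405/1618 - 2*sqrt(199)/1941 ≈ -0.26484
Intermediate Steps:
(30*27)/(-3236) + sqrt(2400 + 784)/(-3882) = 810*(-1/3236) + sqrt(3184)*(-1/3882) = -405/1618 + (4*sqrt(199))*(-1/3882) = -405/1618 - 2*sqrt(199)/1941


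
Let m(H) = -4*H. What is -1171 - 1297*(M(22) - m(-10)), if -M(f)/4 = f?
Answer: 164845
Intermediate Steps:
M(f) = -4*f
-1171 - 1297*(M(22) - m(-10)) = -1171 - 1297*(-4*22 - (-4)*(-10)) = -1171 - 1297*(-88 - 1*40) = -1171 - 1297*(-88 - 40) = -1171 - 1297*(-128) = -1171 + 166016 = 164845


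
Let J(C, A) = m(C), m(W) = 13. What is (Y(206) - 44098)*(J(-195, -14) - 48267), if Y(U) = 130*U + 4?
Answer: 835469756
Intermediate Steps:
Y(U) = 4 + 130*U
J(C, A) = 13
(Y(206) - 44098)*(J(-195, -14) - 48267) = ((4 + 130*206) - 44098)*(13 - 48267) = ((4 + 26780) - 44098)*(-48254) = (26784 - 44098)*(-48254) = -17314*(-48254) = 835469756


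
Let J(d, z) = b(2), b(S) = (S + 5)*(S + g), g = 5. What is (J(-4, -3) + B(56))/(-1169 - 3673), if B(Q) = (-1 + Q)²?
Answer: -1537/2421 ≈ -0.63486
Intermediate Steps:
b(S) = (5 + S)² (b(S) = (S + 5)*(S + 5) = (5 + S)*(5 + S) = (5 + S)²)
J(d, z) = 49 (J(d, z) = 25 + 2² + 10*2 = 25 + 4 + 20 = 49)
(J(-4, -3) + B(56))/(-1169 - 3673) = (49 + (-1 + 56)²)/(-1169 - 3673) = (49 + 55²)/(-4842) = (49 + 3025)*(-1/4842) = 3074*(-1/4842) = -1537/2421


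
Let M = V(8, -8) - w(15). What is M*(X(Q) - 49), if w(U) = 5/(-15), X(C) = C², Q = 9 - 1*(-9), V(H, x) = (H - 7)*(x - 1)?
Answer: -7150/3 ≈ -2383.3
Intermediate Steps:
V(H, x) = (-1 + x)*(-7 + H) (V(H, x) = (-7 + H)*(-1 + x) = (-1 + x)*(-7 + H))
Q = 18 (Q = 9 + 9 = 18)
w(U) = -⅓ (w(U) = 5*(-1/15) = -⅓)
M = -26/3 (M = (7 - 1*8 - 7*(-8) + 8*(-8)) - 1*(-⅓) = (7 - 8 + 56 - 64) + ⅓ = -9 + ⅓ = -26/3 ≈ -8.6667)
M*(X(Q) - 49) = -26*(18² - 49)/3 = -26*(324 - 49)/3 = -26/3*275 = -7150/3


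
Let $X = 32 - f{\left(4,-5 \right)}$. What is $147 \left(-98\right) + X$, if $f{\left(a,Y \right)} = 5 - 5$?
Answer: $-14374$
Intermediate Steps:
$f{\left(a,Y \right)} = 0$ ($f{\left(a,Y \right)} = 5 - 5 = 0$)
$X = 32$ ($X = 32 - 0 = 32 + 0 = 32$)
$147 \left(-98\right) + X = 147 \left(-98\right) + 32 = -14406 + 32 = -14374$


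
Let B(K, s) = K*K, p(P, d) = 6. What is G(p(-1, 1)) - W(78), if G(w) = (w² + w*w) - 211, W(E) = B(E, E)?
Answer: -6223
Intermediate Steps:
B(K, s) = K²
W(E) = E²
G(w) = -211 + 2*w² (G(w) = (w² + w²) - 211 = 2*w² - 211 = -211 + 2*w²)
G(p(-1, 1)) - W(78) = (-211 + 2*6²) - 1*78² = (-211 + 2*36) - 1*6084 = (-211 + 72) - 6084 = -139 - 6084 = -6223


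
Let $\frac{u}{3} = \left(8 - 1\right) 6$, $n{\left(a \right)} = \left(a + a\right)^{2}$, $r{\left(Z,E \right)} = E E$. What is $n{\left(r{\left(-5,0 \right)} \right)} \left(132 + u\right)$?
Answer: $0$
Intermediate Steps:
$r{\left(Z,E \right)} = E^{2}$
$n{\left(a \right)} = 4 a^{2}$ ($n{\left(a \right)} = \left(2 a\right)^{2} = 4 a^{2}$)
$u = 126$ ($u = 3 \left(8 - 1\right) 6 = 3 \cdot 7 \cdot 6 = 3 \cdot 42 = 126$)
$n{\left(r{\left(-5,0 \right)} \right)} \left(132 + u\right) = 4 \left(0^{2}\right)^{2} \left(132 + 126\right) = 4 \cdot 0^{2} \cdot 258 = 4 \cdot 0 \cdot 258 = 0 \cdot 258 = 0$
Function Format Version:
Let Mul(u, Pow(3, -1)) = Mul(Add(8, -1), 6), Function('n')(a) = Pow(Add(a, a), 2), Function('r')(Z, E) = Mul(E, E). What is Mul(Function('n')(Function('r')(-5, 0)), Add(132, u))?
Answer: 0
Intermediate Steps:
Function('r')(Z, E) = Pow(E, 2)
Function('n')(a) = Mul(4, Pow(a, 2)) (Function('n')(a) = Pow(Mul(2, a), 2) = Mul(4, Pow(a, 2)))
u = 126 (u = Mul(3, Mul(Add(8, -1), 6)) = Mul(3, Mul(7, 6)) = Mul(3, 42) = 126)
Mul(Function('n')(Function('r')(-5, 0)), Add(132, u)) = Mul(Mul(4, Pow(Pow(0, 2), 2)), Add(132, 126)) = Mul(Mul(4, Pow(0, 2)), 258) = Mul(Mul(4, 0), 258) = Mul(0, 258) = 0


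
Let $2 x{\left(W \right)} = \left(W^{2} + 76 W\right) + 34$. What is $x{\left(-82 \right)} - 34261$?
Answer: $-33998$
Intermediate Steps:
$x{\left(W \right)} = 17 + \frac{W^{2}}{2} + 38 W$ ($x{\left(W \right)} = \frac{\left(W^{2} + 76 W\right) + 34}{2} = \frac{34 + W^{2} + 76 W}{2} = 17 + \frac{W^{2}}{2} + 38 W$)
$x{\left(-82 \right)} - 34261 = \left(17 + \frac{\left(-82\right)^{2}}{2} + 38 \left(-82\right)\right) - 34261 = \left(17 + \frac{1}{2} \cdot 6724 - 3116\right) - 34261 = \left(17 + 3362 - 3116\right) - 34261 = 263 - 34261 = -33998$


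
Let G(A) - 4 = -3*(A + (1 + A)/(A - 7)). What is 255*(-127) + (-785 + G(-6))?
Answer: -430939/13 ≈ -33149.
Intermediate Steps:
G(A) = 4 - 3*A - 3*(1 + A)/(-7 + A) (G(A) = 4 - 3*(A + (1 + A)/(A - 7)) = 4 - 3*(A + (1 + A)/(-7 + A)) = 4 + (-3*A - 3*(1 + A)/(-7 + A)) = 4 - 3*A - 3*(1 + A)/(-7 + A))
255*(-127) + (-785 + G(-6)) = 255*(-127) + (-785 + (-31 - 3*(-6)² + 22*(-6))/(-7 - 6)) = -32385 + (-785 + (-31 - 3*36 - 132)/(-13)) = -32385 + (-785 - (-31 - 108 - 132)/13) = -32385 + (-785 - 1/13*(-271)) = -32385 + (-785 + 271/13) = -32385 - 9934/13 = -430939/13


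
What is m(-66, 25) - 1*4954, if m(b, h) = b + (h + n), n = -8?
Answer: -5003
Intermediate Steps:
m(b, h) = -8 + b + h (m(b, h) = b + (h - 8) = b + (-8 + h) = -8 + b + h)
m(-66, 25) - 1*4954 = (-8 - 66 + 25) - 1*4954 = -49 - 4954 = -5003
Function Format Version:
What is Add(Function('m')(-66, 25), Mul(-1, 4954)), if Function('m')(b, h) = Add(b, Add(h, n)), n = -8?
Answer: -5003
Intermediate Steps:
Function('m')(b, h) = Add(-8, b, h) (Function('m')(b, h) = Add(b, Add(h, -8)) = Add(b, Add(-8, h)) = Add(-8, b, h))
Add(Function('m')(-66, 25), Mul(-1, 4954)) = Add(Add(-8, -66, 25), Mul(-1, 4954)) = Add(-49, -4954) = -5003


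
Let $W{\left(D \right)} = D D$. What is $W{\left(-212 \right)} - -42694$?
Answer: $87638$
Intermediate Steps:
$W{\left(D \right)} = D^{2}$
$W{\left(-212 \right)} - -42694 = \left(-212\right)^{2} - -42694 = 44944 + 42694 = 87638$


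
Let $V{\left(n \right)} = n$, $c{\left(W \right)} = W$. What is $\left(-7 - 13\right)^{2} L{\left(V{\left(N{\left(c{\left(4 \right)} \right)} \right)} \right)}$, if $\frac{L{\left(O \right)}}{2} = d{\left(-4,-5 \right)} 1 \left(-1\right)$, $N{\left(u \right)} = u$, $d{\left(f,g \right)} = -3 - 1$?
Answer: $3200$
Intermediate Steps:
$d{\left(f,g \right)} = -4$
$L{\left(O \right)} = 8$ ($L{\left(O \right)} = 2 \left(-4\right) 1 \left(-1\right) = 2 \left(\left(-4\right) \left(-1\right)\right) = 2 \cdot 4 = 8$)
$\left(-7 - 13\right)^{2} L{\left(V{\left(N{\left(c{\left(4 \right)} \right)} \right)} \right)} = \left(-7 - 13\right)^{2} \cdot 8 = \left(-20\right)^{2} \cdot 8 = 400 \cdot 8 = 3200$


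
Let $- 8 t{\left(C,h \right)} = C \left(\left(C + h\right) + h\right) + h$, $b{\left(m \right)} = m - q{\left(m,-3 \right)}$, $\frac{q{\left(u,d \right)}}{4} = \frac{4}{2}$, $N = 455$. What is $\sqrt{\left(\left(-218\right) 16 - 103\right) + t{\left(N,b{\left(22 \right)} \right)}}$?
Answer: $\frac{i \sqrt{497014}}{4} \approx 176.25 i$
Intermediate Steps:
$q{\left(u,d \right)} = 8$ ($q{\left(u,d \right)} = 4 \cdot \frac{4}{2} = 4 \cdot 4 \cdot \frac{1}{2} = 4 \cdot 2 = 8$)
$b{\left(m \right)} = -8 + m$ ($b{\left(m \right)} = m - 8 = -8 + m$)
$t{\left(C,h \right)} = - \frac{h}{8} - \frac{C \left(C + 2 h\right)}{8}$ ($t{\left(C,h \right)} = - \frac{C \left(\left(C + h\right) + h\right) + h}{8} = - \frac{C \left(C + 2 h\right) + h}{8} = - \frac{h + C \left(C + 2 h\right)}{8} = - \frac{h}{8} - \frac{C \left(C + 2 h\right)}{8}$)
$\sqrt{\left(\left(-218\right) 16 - 103\right) + t{\left(N,b{\left(22 \right)} \right)}} = \sqrt{\left(\left(-218\right) 16 - 103\right) - \left(\frac{207025}{8} + \frac{911 \left(-8 + 22\right)}{8}\right)} = \sqrt{\left(-3488 - 103\right) - \left(\frac{207039}{8} + \frac{3185}{2}\right)} = \sqrt{-3591 - \frac{219779}{8}} = \sqrt{- \frac{248507}{8}} = \frac{i \sqrt{497014}}{4}$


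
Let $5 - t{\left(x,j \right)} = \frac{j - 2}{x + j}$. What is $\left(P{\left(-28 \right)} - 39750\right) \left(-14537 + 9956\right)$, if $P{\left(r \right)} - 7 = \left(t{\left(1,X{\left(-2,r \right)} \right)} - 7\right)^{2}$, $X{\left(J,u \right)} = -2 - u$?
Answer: $\frac{1638220063}{9} \approx 1.8202 \cdot 10^{8}$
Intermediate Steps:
$t{\left(x,j \right)} = 5 - \frac{-2 + j}{j + x}$ ($t{\left(x,j \right)} = 5 - \frac{j - 2}{x + j} = 5 - \frac{-2 + j}{j + x}$)
$P{\left(r \right)} = 7 + \left(-7 + \frac{-1 - 4 r}{-1 - r}\right)^{2}$ ($P{\left(r \right)} = 7 + \left(\frac{2 + 4 \left(-2 - r\right) + 5 \cdot 1}{\left(-2 - r\right) + 1} - 7\right)^{2} = 7 + \left(\frac{2 - \left(8 + 4 r\right) + 5}{-1 - r} - 7\right)^{2} = 7 + \left(\frac{-1 - 4 r}{-1 - r} - 7\right)^{2} = 7 + \left(-7 + \frac{-1 - 4 r}{-1 - r}\right)^{2}$)
$\left(P{\left(-28 \right)} - 39750\right) \left(-14537 + 9956\right) = \left(\frac{43 + 16 \left(-28\right)^{2} + 50 \left(-28\right)}{1 + \left(-28\right)^{2} + 2 \left(-28\right)} - 39750\right) \left(-14537 + 9956\right) = \left(\frac{43 + 16 \cdot 784 - 1400}{1 + 784 - 56} - 39750\right) \left(-4581\right) = \left(\frac{43 + 12544 - 1400}{729} - 39750\right) \left(-4581\right) = \left(\frac{1}{729} \cdot 11187 - 39750\right) \left(-4581\right) = \left(\frac{1243}{81} - 39750\right) \left(-4581\right) = \left(- \frac{3218507}{81}\right) \left(-4581\right) = \frac{1638220063}{9}$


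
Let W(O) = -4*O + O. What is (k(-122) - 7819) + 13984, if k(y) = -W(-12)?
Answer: 6129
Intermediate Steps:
W(O) = -3*O
k(y) = -36 (k(y) = -(-3)*(-12) = -1*36 = -36)
(k(-122) - 7819) + 13984 = (-36 - 7819) + 13984 = -7855 + 13984 = 6129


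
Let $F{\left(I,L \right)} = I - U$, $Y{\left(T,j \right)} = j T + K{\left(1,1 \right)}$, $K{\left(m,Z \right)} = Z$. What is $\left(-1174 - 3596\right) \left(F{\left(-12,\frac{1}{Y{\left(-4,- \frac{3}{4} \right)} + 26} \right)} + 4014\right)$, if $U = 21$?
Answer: $-18989370$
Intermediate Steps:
$Y{\left(T,j \right)} = 1 + T j$ ($Y{\left(T,j \right)} = j T + 1 = T j + 1 = 1 + T j$)
$F{\left(I,L \right)} = -21 + I$ ($F{\left(I,L \right)} = I - 21 = -21 + I$)
$\left(-1174 - 3596\right) \left(F{\left(-12,\frac{1}{Y{\left(-4,- \frac{3}{4} \right)} + 26} \right)} + 4014\right) = \left(-1174 - 3596\right) \left(\left(-21 - 12\right) + 4014\right) = - 4770 \left(-33 + 4014\right) = \left(-4770\right) 3981 = -18989370$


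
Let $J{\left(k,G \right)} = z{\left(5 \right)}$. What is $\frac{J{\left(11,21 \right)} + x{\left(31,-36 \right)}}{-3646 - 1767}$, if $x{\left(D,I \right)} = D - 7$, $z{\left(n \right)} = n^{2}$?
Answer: $- \frac{49}{5413} \approx -0.0090523$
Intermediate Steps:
$x{\left(D,I \right)} = -7 + D$ ($x{\left(D,I \right)} = D - 7 = -7 + D$)
$J{\left(k,G \right)} = 25$ ($J{\left(k,G \right)} = 5^{2} = 25$)
$\frac{J{\left(11,21 \right)} + x{\left(31,-36 \right)}}{-3646 - 1767} = \frac{25 + \left(-7 + 31\right)}{-3646 - 1767} = \frac{25 + 24}{-5413} = 49 \left(- \frac{1}{5413}\right) = - \frac{49}{5413}$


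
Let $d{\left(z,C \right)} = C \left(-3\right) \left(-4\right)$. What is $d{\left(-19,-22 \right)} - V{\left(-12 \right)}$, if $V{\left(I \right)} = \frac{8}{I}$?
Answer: $- \frac{790}{3} \approx -263.33$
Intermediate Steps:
$d{\left(z,C \right)} = 12 C$ ($d{\left(z,C \right)} = - 3 C \left(-4\right) = 12 C$)
$d{\left(-19,-22 \right)} - V{\left(-12 \right)} = 12 \left(-22\right) - \frac{8}{-12} = -264 - 8 \left(- \frac{1}{12}\right) = -264 - - \frac{2}{3} = -264 + \frac{2}{3} = - \frac{790}{3}$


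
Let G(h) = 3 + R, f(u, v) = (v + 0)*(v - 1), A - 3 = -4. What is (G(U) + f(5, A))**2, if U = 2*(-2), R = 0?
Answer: 25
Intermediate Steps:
A = -1 (A = 3 - 4 = -1)
f(u, v) = v*(-1 + v)
U = -4
G(h) = 3 (G(h) = 3 + 0 = 3)
(G(U) + f(5, A))**2 = (3 - (-1 - 1))**2 = (3 - 1*(-2))**2 = (3 + 2)**2 = 5**2 = 25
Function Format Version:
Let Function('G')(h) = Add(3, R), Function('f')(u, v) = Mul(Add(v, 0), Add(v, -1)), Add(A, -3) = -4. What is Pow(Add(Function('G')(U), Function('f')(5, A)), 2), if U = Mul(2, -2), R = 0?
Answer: 25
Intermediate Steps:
A = -1 (A = Add(3, -4) = -1)
Function('f')(u, v) = Mul(v, Add(-1, v))
U = -4
Function('G')(h) = 3 (Function('G')(h) = Add(3, 0) = 3)
Pow(Add(Function('G')(U), Function('f')(5, A)), 2) = Pow(Add(3, Mul(-1, Add(-1, -1))), 2) = Pow(Add(3, Mul(-1, -2)), 2) = Pow(Add(3, 2), 2) = Pow(5, 2) = 25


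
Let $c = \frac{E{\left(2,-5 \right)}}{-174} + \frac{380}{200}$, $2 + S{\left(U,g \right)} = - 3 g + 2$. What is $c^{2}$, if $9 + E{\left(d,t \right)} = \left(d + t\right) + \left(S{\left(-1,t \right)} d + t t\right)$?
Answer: $\frac{516961}{189225} \approx 2.732$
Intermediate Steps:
$S{\left(U,g \right)} = - 3 g$ ($S{\left(U,g \right)} = -2 - \left(-2 + 3 g\right) = - 3 g$)
$E{\left(d,t \right)} = -9 + d + t + t^{2} - 3 d t$ ($E{\left(d,t \right)} = -9 + \left(\left(d + t\right) + \left(- 3 t d + t t\right)\right) = -9 - \left(- d - t - t^{2} + 3 d t\right) = -9 + \left(d + t + t^{2} - 3 d t\right) = -9 + d + t + t^{2} - 3 d t$)
$c = \frac{719}{435}$ ($c = \frac{-9 + 2 - 5 + \left(-5\right)^{2} - 6 \left(-5\right)}{-174} + \frac{380}{200} = \left(-9 + 2 - 5 + 25 + 30\right) \left(- \frac{1}{174}\right) + 380 \cdot \frac{1}{200} = 43 \left(- \frac{1}{174}\right) + \frac{19}{10} = - \frac{43}{174} + \frac{19}{10} = \frac{719}{435} \approx 1.6529$)
$c^{2} = \left(\frac{719}{435}\right)^{2} = \frac{516961}{189225}$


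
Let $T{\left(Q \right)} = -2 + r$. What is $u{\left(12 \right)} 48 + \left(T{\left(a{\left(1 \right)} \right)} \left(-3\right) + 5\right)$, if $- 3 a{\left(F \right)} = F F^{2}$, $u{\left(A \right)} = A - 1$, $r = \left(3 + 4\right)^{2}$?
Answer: $392$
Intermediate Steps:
$r = 49$ ($r = 7^{2} = 49$)
$u{\left(A \right)} = -1 + A$
$a{\left(F \right)} = - \frac{F^{3}}{3}$ ($a{\left(F \right)} = - \frac{F F^{2}}{3} = - \frac{F^{3}}{3}$)
$T{\left(Q \right)} = 47$ ($T{\left(Q \right)} = -2 + 49 = 47$)
$u{\left(12 \right)} 48 + \left(T{\left(a{\left(1 \right)} \right)} \left(-3\right) + 5\right) = \left(-1 + 12\right) 48 + \left(47 \left(-3\right) + 5\right) = 11 \cdot 48 + \left(-141 + 5\right) = 528 - 136 = 392$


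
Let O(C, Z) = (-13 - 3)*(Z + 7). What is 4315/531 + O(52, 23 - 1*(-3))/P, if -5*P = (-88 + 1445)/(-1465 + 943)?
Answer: -12303475/12213 ≈ -1007.4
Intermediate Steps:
O(C, Z) = -112 - 16*Z (O(C, Z) = -16*(7 + Z) = -112 - 16*Z)
P = 1357/2610 (P = -(-88 + 1445)/(5*(-1465 + 943)) = -1357/(5*(-522)) = -1357*(-1)/(5*522) = -⅕*(-1357/522) = 1357/2610 ≈ 0.51992)
4315/531 + O(52, 23 - 1*(-3))/P = 4315/531 + (-112 - 16*(23 - 1*(-3)))/(1357/2610) = 4315*(1/531) + (-112 - 16*(23 + 3))*(2610/1357) = 4315/531 + (-112 - 16*26)*(2610/1357) = 4315/531 + (-112 - 416)*(2610/1357) = 4315/531 - 528*2610/1357 = 4315/531 - 1378080/1357 = -12303475/12213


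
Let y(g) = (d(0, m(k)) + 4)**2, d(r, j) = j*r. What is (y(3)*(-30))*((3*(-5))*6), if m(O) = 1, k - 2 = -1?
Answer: 43200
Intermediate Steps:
k = 1 (k = 2 - 1 = 1)
y(g) = 16 (y(g) = (1*0 + 4)**2 = (0 + 4)**2 = 4**2 = 16)
(y(3)*(-30))*((3*(-5))*6) = (16*(-30))*((3*(-5))*6) = -(-7200)*6 = -480*(-90) = 43200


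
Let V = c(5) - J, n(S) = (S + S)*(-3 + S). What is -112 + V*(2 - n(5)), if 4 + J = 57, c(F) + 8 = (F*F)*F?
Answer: -1264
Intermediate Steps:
c(F) = -8 + F³ (c(F) = -8 + (F*F)*F = -8 + F²*F = -8 + F³)
J = 53 (J = -4 + 57 = 53)
n(S) = 2*S*(-3 + S) (n(S) = (2*S)*(-3 + S) = 2*S*(-3 + S))
V = 64 (V = (-8 + 5³) - 1*53 = (-8 + 125) - 53 = 117 - 53 = 64)
-112 + V*(2 - n(5)) = -112 + 64*(2 - 2*5*(-3 + 5)) = -112 + 64*(2 - 2*5*2) = -112 + 64*(2 - 1*20) = -112 + 64*(2 - 20) = -112 + 64*(-18) = -112 - 1152 = -1264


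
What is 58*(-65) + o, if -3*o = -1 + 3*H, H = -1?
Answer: -11306/3 ≈ -3768.7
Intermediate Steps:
o = 4/3 (o = -(-1 + 3*(-1))/3 = -(-1 - 3)/3 = -⅓*(-4) = 4/3 ≈ 1.3333)
58*(-65) + o = 58*(-65) + 4/3 = -3770 + 4/3 = -11306/3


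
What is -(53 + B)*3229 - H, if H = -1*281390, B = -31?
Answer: 210352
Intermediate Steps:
H = -281390
-(53 + B)*3229 - H = -(53 - 31)*3229 - 1*(-281390) = -1*22*3229 + 281390 = -22*3229 + 281390 = -71038 + 281390 = 210352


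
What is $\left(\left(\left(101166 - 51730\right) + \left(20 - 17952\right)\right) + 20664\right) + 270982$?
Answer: $323150$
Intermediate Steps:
$\left(\left(\left(101166 - 51730\right) + \left(20 - 17952\right)\right) + 20664\right) + 270982 = \left(\left(49436 + \left(20 - 17952\right)\right) + 20664\right) + 270982 = \left(\left(49436 - 17932\right) + 20664\right) + 270982 = \left(31504 + 20664\right) + 270982 = 52168 + 270982 = 323150$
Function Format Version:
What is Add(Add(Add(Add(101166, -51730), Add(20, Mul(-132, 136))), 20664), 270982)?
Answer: 323150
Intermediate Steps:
Add(Add(Add(Add(101166, -51730), Add(20, Mul(-132, 136))), 20664), 270982) = Add(Add(Add(49436, Add(20, -17952)), 20664), 270982) = Add(Add(Add(49436, -17932), 20664), 270982) = Add(Add(31504, 20664), 270982) = Add(52168, 270982) = 323150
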